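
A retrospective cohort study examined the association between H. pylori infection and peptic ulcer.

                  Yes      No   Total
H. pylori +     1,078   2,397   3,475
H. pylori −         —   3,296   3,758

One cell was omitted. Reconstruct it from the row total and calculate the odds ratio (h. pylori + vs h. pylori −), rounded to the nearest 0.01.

The missing cell is in the unexposed row: 3758 − 3296 = 462.
So a = 1078, b = 2397, c = 462, d = 3296.
OR = (a·d)/(b·c) = (1078 × 3296) / (2397 × 462) = 3553088 / 1107414 = 3.20846

3.21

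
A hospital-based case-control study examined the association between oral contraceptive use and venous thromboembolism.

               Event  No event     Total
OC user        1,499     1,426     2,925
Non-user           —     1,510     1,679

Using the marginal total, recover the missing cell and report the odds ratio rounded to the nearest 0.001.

The missing cell is in the unexposed row: 1679 − 1510 = 169.
So a = 1499, b = 1426, c = 169, d = 1510.
OR = (a·d)/(b·c) = (1499 × 1510) / (1426 × 169) = 2263490 / 240994 = 9.39231

9.392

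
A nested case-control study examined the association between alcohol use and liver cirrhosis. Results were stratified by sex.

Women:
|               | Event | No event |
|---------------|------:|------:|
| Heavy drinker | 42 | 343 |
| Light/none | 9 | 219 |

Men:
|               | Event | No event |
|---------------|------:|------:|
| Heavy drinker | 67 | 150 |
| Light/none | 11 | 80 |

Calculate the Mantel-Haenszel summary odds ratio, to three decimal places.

OR_MH = Σ(aᵢdᵢ/nᵢ) / Σ(bᵢcᵢ/nᵢ), where nᵢ is the stratum total.
Stratum 1 (Women): n = 613; a·d/n = 42·219/613 = 15.0049; b·c/n = 343·9/613 = 5.0359
Stratum 2 (Men): n = 308; a·d/n = 67·80/308 = 17.4026; b·c/n = 150·11/308 = 5.3571
OR_MH = (15.0049 + 17.4026) / (5.0359 + 5.3571) = 32.4075 / 10.3930 = 3.11819

3.118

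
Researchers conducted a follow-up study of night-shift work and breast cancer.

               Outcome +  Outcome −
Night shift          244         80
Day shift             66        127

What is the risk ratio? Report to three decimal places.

2.202

Cells: a = 244, b = 80, c = 66, d = 127.
Risk in exposed = 244/324 = 0.75309; risk in unexposed = 66/193 = 0.34197.
RR = 0.75309 / 0.34197 = 2.20221
The risk among the exposed is 2.20 times that among the unexposed.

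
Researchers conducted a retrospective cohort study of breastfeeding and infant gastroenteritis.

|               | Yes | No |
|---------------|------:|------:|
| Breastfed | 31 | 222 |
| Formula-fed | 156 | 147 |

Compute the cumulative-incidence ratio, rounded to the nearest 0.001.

Cells: a = 31, b = 222, c = 156, d = 147.
Risk in exposed = 31/253 = 0.12253; risk in unexposed = 156/303 = 0.51485.
RR = 0.12253 / 0.51485 = 0.23799
The risk is 76% lower among the exposed than among the unexposed.

0.238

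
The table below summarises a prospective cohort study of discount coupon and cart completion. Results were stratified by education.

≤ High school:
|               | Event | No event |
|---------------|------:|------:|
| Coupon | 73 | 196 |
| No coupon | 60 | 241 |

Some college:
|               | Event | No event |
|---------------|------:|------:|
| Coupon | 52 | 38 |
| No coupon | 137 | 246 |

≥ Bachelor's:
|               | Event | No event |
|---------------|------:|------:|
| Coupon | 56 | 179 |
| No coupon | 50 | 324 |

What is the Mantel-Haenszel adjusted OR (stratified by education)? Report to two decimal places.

OR_MH = Σ(aᵢdᵢ/nᵢ) / Σ(bᵢcᵢ/nᵢ), where nᵢ is the stratum total.
Stratum 1 (≤ High school): n = 570; a·d/n = 73·241/570 = 30.8649; b·c/n = 196·60/570 = 20.6316
Stratum 2 (Some college): n = 473; a·d/n = 52·246/473 = 27.0444; b·c/n = 38·137/473 = 11.0063
Stratum 3 (≥ Bachelor's): n = 609; a·d/n = 56·324/609 = 29.7931; b·c/n = 179·50/609 = 14.6962
OR_MH = (30.8649 + 27.0444 + 29.7931) / (20.6316 + 11.0063 + 14.6962) = 87.7024 / 46.3341 = 1.89282

1.89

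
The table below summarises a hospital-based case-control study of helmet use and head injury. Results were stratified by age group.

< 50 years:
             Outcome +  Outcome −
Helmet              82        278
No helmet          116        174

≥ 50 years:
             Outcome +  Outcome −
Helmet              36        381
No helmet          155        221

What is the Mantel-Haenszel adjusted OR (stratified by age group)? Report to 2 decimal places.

0.26

OR_MH = Σ(aᵢdᵢ/nᵢ) / Σ(bᵢcᵢ/nᵢ), where nᵢ is the stratum total.
Stratum 1 (< 50 years): n = 650; a·d/n = 82·174/650 = 21.9508; b·c/n = 278·116/650 = 49.6123
Stratum 2 (≥ 50 years): n = 793; a·d/n = 36·221/793 = 10.0328; b·c/n = 381·155/793 = 74.4704
OR_MH = (21.9508 + 10.0328) / (49.6123 + 74.4704) = 31.9836 / 124.0827 = 0.25776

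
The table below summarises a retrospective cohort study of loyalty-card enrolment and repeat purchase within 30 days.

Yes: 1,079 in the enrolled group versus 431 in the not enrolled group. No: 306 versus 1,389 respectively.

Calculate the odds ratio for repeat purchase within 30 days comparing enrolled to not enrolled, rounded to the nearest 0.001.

From the description: a = 1079, b = 306, c = 431, d = 1389.
OR = (a·d)/(b·c) = (1079 × 1389) / (306 × 431) = 1498731 / 131886 = 11.36384
The odds of repeat purchase within 30 days are about 11.36 times as high in the enrolled group.

11.364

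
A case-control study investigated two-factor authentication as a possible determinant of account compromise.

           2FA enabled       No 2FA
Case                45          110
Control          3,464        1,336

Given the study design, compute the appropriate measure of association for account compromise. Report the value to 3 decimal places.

Reading the table with exposure as columns: a = 45 (2FA enabled, case), b = 3464 (2FA enabled, non-case), c = 110 (No 2FA, case), d = 1336.
This is a case-control study: participants were sampled on outcome status, so risks in the source population cannot be estimated directly — relative risk is not valid here. The odds ratio is the appropriate measure.
OR = (a·d)/(b·c) = (45 × 1336) / (3464 × 110) = 60120 / 381040 = 0.15778

0.158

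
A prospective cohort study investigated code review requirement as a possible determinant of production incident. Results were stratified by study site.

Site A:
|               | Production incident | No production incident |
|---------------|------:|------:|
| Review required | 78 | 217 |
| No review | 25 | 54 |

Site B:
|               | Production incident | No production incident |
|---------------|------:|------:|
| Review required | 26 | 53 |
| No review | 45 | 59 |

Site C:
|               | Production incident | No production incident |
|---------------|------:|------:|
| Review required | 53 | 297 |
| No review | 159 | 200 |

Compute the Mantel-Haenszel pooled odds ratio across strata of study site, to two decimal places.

0.37

OR_MH = Σ(aᵢdᵢ/nᵢ) / Σ(bᵢcᵢ/nᵢ), where nᵢ is the stratum total.
Stratum 1 (Site A): n = 374; a·d/n = 78·54/374 = 11.2620; b·c/n = 217·25/374 = 14.5053
Stratum 2 (Site B): n = 183; a·d/n = 26·59/183 = 8.3825; b·c/n = 53·45/183 = 13.0328
Stratum 3 (Site C): n = 709; a·d/n = 53·200/709 = 14.9506; b·c/n = 297·159/709 = 66.6051
OR_MH = (11.2620 + 8.3825 + 14.9506) / (14.5053 + 13.0328 + 66.6051) = 34.5952 / 94.1432 = 0.36747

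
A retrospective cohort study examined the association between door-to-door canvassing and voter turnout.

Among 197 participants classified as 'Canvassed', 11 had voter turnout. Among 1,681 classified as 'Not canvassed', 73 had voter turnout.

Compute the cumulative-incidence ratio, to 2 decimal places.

From the description: a = 11, b = 186, c = 73, d = 1608.
Risk in exposed = 11/197 = 0.05584; risk in unexposed = 73/1681 = 0.04343.
RR = 0.05584 / 0.04343 = 1.28579
The risk among the exposed is 1.29 times that among the unexposed.

1.29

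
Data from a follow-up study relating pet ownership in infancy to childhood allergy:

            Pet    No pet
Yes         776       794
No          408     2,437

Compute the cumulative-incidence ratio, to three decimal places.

2.667

Reading the table with exposure as columns: a = 776 (Pet, case), b = 408 (Pet, non-case), c = 794 (No pet, case), d = 2437.
Risk in exposed = 776/1184 = 0.65541; risk in unexposed = 794/3231 = 0.24574.
RR = 0.65541 / 0.24574 = 2.66702
The risk among the exposed is 2.67 times that among the unexposed.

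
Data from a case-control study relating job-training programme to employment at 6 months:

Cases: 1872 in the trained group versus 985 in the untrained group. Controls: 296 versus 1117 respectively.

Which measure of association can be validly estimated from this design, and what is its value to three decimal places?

7.172

From the description: a = 1872, b = 296, c = 985, d = 1117.
This is a case-control study: participants were sampled on outcome status, so risks in the source population cannot be estimated directly — relative risk is not valid here. The odds ratio is the appropriate measure.
OR = (a·d)/(b·c) = (1872 × 1117) / (296 × 985) = 2091024 / 291560 = 7.17185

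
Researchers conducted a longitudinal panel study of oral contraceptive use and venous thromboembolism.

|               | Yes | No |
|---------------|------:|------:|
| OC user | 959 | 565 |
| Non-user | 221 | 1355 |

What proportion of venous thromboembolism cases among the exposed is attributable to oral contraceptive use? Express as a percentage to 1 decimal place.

77.7

Cells: a = 959, b = 565, c = 221, d = 1355.
Risk in exposed = 959/1524 = 0.62927; risk in unexposed = 221/1576 = 0.14023.
RR = 0.62927/0.14023 = 4.48743
AR% = (RR − 1)/RR × 100 = (4.48743 − 1)/4.48743 × 100 = 77.7155%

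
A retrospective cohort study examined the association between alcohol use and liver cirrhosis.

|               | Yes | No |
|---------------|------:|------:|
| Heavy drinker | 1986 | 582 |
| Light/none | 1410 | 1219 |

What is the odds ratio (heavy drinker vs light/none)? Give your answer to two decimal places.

2.95

Cells: a = 1986, b = 582, c = 1410, d = 1219.
OR = (a·d)/(b·c) = (1986 × 1219) / (582 × 1410) = 2420934 / 820620 = 2.95013
The odds of liver cirrhosis are about 2.95 times as high in the heavy drinker group.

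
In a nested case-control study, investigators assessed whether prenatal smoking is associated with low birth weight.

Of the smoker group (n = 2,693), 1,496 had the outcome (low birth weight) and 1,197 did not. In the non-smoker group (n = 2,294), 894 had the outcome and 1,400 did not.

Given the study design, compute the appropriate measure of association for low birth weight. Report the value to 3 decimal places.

From the description: a = 1496, b = 1197, c = 894, d = 1400.
This is a nested case-control study: participants were sampled on outcome status, so risks in the source population cannot be estimated directly — relative risk is not valid here. The odds ratio is the appropriate measure.
OR = (a·d)/(b·c) = (1496 × 1400) / (1197 × 894) = 2094400 / 1070118 = 1.95717

1.957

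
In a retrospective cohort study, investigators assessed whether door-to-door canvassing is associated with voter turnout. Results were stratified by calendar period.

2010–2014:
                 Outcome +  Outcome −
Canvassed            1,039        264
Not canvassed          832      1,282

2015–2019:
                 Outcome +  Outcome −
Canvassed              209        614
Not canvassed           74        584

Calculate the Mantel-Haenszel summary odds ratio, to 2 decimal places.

4.97

OR_MH = Σ(aᵢdᵢ/nᵢ) / Σ(bᵢcᵢ/nᵢ), where nᵢ is the stratum total.
Stratum 1 (2010–2014): n = 3417; a·d/n = 1039·1282/3417 = 389.8150; b·c/n = 264·832/3417 = 64.2809
Stratum 2 (2015–2019): n = 1481; a·d/n = 209·584/1481 = 82.4146; b·c/n = 614·74/1481 = 30.6793
OR_MH = (389.8150 + 82.4146) / (64.2809 + 30.6793) = 472.2296 / 94.9602 = 4.97292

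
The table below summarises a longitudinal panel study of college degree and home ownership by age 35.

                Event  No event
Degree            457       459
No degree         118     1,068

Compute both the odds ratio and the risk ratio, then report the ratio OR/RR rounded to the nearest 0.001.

1.797

Cells: a = 457, b = 459, c = 118, d = 1068.
OR = (457·1068)/(459·118) = 488076/54162 = 9.01141
Risk in exposed = 457/916 = 0.49891; risk in unexposed = 118/1186 = 0.09949; RR = 5.01445
OR/RR = 9.01141 / 5.01445 = 1.79709
The outcome is not rare, so the OR lies further from 1 than the RR.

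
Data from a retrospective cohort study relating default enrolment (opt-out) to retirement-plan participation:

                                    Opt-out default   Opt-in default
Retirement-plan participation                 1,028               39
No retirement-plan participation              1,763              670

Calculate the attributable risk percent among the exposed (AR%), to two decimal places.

85.07

Reading the table with exposure as columns: a = 1028 (Opt-out default, case), b = 1763 (Opt-out default, non-case), c = 39 (Opt-in default, case), d = 670.
Risk in exposed = 1028/2791 = 0.36833; risk in unexposed = 39/709 = 0.05501.
RR = 0.36833/0.05501 = 6.69599
AR% = (RR − 1)/RR × 100 = (6.69599 − 1)/6.69599 × 100 = 85.0657%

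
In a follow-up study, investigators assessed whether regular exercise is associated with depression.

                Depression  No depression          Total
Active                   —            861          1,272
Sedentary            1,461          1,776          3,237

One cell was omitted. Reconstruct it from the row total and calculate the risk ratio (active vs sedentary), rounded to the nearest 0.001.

0.716

The missing cell is in the exposed row: 1272 − 861 = 411.
So a = 411, b = 861, c = 1461, d = 1776.
RR = [a/(a+b)] / [c/(c+d)] = (411/1272) / (1461/3237) = 0.32311/0.45134 = 0.71589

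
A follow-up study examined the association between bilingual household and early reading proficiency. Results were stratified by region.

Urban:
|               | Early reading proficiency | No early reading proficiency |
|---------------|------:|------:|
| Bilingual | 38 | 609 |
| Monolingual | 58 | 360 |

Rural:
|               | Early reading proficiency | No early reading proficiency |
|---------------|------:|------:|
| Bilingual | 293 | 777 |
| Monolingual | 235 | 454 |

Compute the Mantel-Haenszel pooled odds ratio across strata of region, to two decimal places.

OR_MH = Σ(aᵢdᵢ/nᵢ) / Σ(bᵢcᵢ/nᵢ), where nᵢ is the stratum total.
Stratum 1 (Urban): n = 1065; a·d/n = 38·360/1065 = 12.8451; b·c/n = 609·58/1065 = 33.1662
Stratum 2 (Rural): n = 1759; a·d/n = 293·454/1759 = 75.6236; b·c/n = 777·235/1759 = 103.8061
OR_MH = (12.8451 + 75.6236) / (33.1662 + 103.8061) = 88.4687 / 136.9723 = 0.64589

0.65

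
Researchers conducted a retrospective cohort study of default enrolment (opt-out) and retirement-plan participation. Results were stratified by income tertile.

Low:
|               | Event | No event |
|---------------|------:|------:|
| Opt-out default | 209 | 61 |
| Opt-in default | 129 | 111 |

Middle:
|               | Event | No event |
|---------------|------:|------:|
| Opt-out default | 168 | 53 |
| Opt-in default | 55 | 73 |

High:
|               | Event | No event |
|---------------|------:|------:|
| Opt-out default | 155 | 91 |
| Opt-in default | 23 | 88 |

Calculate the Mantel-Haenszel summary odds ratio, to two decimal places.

4.01

OR_MH = Σ(aᵢdᵢ/nᵢ) / Σ(bᵢcᵢ/nᵢ), where nᵢ is the stratum total.
Stratum 1 (Low): n = 510; a·d/n = 209·111/510 = 45.4882; b·c/n = 61·129/510 = 15.4294
Stratum 2 (Middle): n = 349; a·d/n = 168·73/349 = 35.1404; b·c/n = 53·55/349 = 8.3524
Stratum 3 (High): n = 357; a·d/n = 155·88/357 = 38.2073; b·c/n = 91·23/357 = 5.8627
OR_MH = (45.4882 + 35.1404 + 38.2073) / (15.4294 + 8.3524 + 5.8627) = 118.8359 / 29.6446 = 4.00869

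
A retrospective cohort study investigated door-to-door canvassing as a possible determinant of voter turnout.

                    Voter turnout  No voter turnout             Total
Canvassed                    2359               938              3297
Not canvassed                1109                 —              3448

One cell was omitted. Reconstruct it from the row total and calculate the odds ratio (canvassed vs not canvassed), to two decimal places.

5.30

The missing cell is in the unexposed row: 3448 − 1109 = 2339.
So a = 2359, b = 938, c = 1109, d = 2339.
OR = (a·d)/(b·c) = (2359 × 2339) / (938 × 1109) = 5517701 / 1040242 = 5.30425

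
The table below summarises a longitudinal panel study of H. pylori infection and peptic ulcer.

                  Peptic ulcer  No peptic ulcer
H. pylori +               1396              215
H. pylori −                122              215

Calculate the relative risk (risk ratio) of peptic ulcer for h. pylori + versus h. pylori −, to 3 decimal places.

2.394

Cells: a = 1396, b = 215, c = 122, d = 215.
Risk in exposed = 1396/1611 = 0.86654; risk in unexposed = 122/337 = 0.36202.
RR = 0.86654 / 0.36202 = 2.39365
The risk among the exposed is 2.39 times that among the unexposed.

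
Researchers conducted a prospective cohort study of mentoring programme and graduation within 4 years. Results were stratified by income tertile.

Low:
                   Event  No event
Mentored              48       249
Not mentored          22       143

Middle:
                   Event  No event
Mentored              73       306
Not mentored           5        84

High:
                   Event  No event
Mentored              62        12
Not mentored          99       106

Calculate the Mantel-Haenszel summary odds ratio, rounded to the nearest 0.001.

OR_MH = Σ(aᵢdᵢ/nᵢ) / Σ(bᵢcᵢ/nᵢ), where nᵢ is the stratum total.
Stratum 1 (Low): n = 462; a·d/n = 48·143/462 = 14.8571; b·c/n = 249·22/462 = 11.8571
Stratum 2 (Middle): n = 468; a·d/n = 73·84/468 = 13.1026; b·c/n = 306·5/468 = 3.2692
Stratum 3 (High): n = 279; a·d/n = 62·106/279 = 23.5556; b·c/n = 12·99/279 = 4.2581
OR_MH = (14.8571 + 13.1026 + 23.5556) / (11.8571 + 3.2692 + 4.2581) = 51.5153 / 19.3844 = 2.65756

2.658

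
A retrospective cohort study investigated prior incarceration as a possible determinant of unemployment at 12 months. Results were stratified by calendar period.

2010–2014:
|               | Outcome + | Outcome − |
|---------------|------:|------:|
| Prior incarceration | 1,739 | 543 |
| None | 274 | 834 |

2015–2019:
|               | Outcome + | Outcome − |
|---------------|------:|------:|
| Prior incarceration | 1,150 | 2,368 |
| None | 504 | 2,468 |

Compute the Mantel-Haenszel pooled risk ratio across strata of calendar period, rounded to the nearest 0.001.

RR_MH = Σ(aᵢ·n₀ᵢ/nᵢ) / Σ(cᵢ·n₁ᵢ/nᵢ), with n₁ᵢ = aᵢ+bᵢ (exposed), n₀ᵢ = cᵢ+dᵢ (unexposed), nᵢ = n₁ᵢ+n₀ᵢ.
Stratum 1 (2010–2014): n₁ = 2282, n₀ = 1108, n = 3390; a·n₀/n = 1739·1108/3390 = 568.3811; c·n₁/n = 274·2282/3390 = 184.4448
Stratum 2 (2015–2019): n₁ = 3518, n₀ = 2972, n = 6490; a·n₀/n = 1150·2972/6490 = 526.6256; c·n₁/n = 504·3518/6490 = 273.2006
RR_MH = (568.3811 + 526.6256) / (184.4448 + 273.2006) = 1095.0067 / 457.6455 = 2.39270

2.393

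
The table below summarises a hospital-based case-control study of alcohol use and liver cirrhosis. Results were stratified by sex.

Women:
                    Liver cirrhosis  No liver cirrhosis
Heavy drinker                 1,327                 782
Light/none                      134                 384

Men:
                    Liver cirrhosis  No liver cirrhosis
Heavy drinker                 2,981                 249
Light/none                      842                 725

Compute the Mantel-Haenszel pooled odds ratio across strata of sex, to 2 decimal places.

OR_MH = Σ(aᵢdᵢ/nᵢ) / Σ(bᵢcᵢ/nᵢ), where nᵢ is the stratum total.
Stratum 1 (Women): n = 2627; a·d/n = 1327·384/2627 = 193.9734; b·c/n = 782·134/2627 = 39.8888
Stratum 2 (Men): n = 4797; a·d/n = 2981·725/4797 = 450.5368; b·c/n = 249·842/4797 = 43.7061
OR_MH = (193.9734 + 450.5368) / (39.8888 + 43.7061) = 644.5101 / 83.5949 = 7.70992

7.71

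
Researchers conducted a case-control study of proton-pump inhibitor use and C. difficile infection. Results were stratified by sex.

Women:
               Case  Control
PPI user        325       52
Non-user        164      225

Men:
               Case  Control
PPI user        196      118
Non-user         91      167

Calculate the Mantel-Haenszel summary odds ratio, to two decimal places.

5.11

OR_MH = Σ(aᵢdᵢ/nᵢ) / Σ(bᵢcᵢ/nᵢ), where nᵢ is the stratum total.
Stratum 1 (Women): n = 766; a·d/n = 325·225/766 = 95.4634; b·c/n = 52·164/766 = 11.1332
Stratum 2 (Men): n = 572; a·d/n = 196·167/572 = 57.2238; b·c/n = 118·91/572 = 18.7727
OR_MH = (95.4634 + 57.2238) / (11.1332 + 18.7727) = 152.6872 / 29.9059 = 5.10559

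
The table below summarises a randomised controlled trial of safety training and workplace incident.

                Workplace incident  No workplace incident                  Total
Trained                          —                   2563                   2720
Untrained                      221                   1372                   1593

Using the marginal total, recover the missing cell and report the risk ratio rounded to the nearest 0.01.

The missing cell is in the exposed row: 2720 − 2563 = 157.
So a = 157, b = 2563, c = 221, d = 1372.
RR = [a/(a+b)] / [c/(c+d)] = (157/2720) / (221/1593) = 0.05772/0.13873 = 0.41606

0.42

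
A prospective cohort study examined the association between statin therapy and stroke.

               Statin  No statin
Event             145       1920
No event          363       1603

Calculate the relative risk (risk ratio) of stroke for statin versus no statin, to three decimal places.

0.524

Reading the table with exposure as columns: a = 145 (Statin, case), b = 363 (Statin, non-case), c = 1920 (No statin, case), d = 1603.
Risk in exposed = 145/508 = 0.28543; risk in unexposed = 1920/3523 = 0.54499.
RR = 0.28543 / 0.54499 = 0.52374
The risk is 48% lower among the exposed than among the unexposed.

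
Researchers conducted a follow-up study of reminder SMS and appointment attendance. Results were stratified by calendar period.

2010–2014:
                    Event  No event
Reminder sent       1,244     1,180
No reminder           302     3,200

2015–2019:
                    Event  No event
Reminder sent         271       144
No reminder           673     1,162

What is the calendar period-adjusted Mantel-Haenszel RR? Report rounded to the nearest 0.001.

RR_MH = Σ(aᵢ·n₀ᵢ/nᵢ) / Σ(cᵢ·n₁ᵢ/nᵢ), with n₁ᵢ = aᵢ+bᵢ (exposed), n₀ᵢ = cᵢ+dᵢ (unexposed), nᵢ = n₁ᵢ+n₀ᵢ.
Stratum 1 (2010–2014): n₁ = 2424, n₀ = 3502, n = 5926; a·n₀/n = 1244·3502/5926 = 735.1482; c·n₁/n = 302·2424/5926 = 123.5316
Stratum 2 (2015–2019): n₁ = 415, n₀ = 1835, n = 2250; a·n₀/n = 271·1835/2250 = 221.0156; c·n₁/n = 673·415/2250 = 124.1311
RR_MH = (735.1482 + 221.0156) / (123.5316 + 124.1311) = 956.1637 / 247.6627 = 3.86075

3.861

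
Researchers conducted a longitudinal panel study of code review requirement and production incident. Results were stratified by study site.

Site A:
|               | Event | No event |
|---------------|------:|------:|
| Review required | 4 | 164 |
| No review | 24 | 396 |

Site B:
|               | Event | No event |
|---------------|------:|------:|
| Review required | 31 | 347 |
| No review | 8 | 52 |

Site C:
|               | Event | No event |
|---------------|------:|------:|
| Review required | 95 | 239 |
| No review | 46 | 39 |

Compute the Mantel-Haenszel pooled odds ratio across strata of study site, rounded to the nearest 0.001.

0.387

OR_MH = Σ(aᵢdᵢ/nᵢ) / Σ(bᵢcᵢ/nᵢ), where nᵢ is the stratum total.
Stratum 1 (Site A): n = 588; a·d/n = 4·396/588 = 2.6939; b·c/n = 164·24/588 = 6.6939
Stratum 2 (Site B): n = 438; a·d/n = 31·52/438 = 3.6804; b·c/n = 347·8/438 = 6.3379
Stratum 3 (Site C): n = 419; a·d/n = 95·39/419 = 8.8425; b·c/n = 239·46/419 = 26.2387
OR_MH = (2.6939 + 3.6804 + 8.8425) / (6.6939 + 6.3379 + 26.2387) = 15.2167 / 39.2704 = 0.38749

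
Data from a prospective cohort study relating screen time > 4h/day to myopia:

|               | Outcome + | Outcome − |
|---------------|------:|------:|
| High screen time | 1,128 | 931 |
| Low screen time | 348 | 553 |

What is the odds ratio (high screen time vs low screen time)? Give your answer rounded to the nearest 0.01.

Cells: a = 1128, b = 931, c = 348, d = 553.
OR = (a·d)/(b·c) = (1128 × 553) / (931 × 348) = 623784 / 323988 = 1.92533
The odds of myopia are about 1.93 times as high in the high screen time group.

1.93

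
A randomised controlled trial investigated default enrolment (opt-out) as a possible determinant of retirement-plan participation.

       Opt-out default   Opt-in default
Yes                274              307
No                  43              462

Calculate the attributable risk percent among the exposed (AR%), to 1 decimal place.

53.8

Reading the table with exposure as columns: a = 274 (Opt-out default, case), b = 43 (Opt-out default, non-case), c = 307 (Opt-in default, case), d = 462.
Risk in exposed = 274/317 = 0.86435; risk in unexposed = 307/769 = 0.39922.
RR = 0.86435/0.39922 = 2.16511
AR% = (RR − 1)/RR × 100 = (2.16511 − 1)/2.16511 × 100 = 53.8129%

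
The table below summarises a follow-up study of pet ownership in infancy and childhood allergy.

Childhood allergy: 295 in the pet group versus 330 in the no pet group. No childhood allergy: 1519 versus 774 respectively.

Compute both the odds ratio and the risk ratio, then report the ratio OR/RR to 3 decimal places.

From the description: a = 295, b = 1519, c = 330, d = 774.
OR = (295·774)/(1519·330) = 228330/501270 = 0.45550
Risk in exposed = 295/1814 = 0.16262; risk in unexposed = 330/1104 = 0.29891; RR = 0.54405
OR/RR = 0.45550 / 0.54405 = 0.83724
The outcome is not rare, so the OR lies further from 1 than the RR.

0.837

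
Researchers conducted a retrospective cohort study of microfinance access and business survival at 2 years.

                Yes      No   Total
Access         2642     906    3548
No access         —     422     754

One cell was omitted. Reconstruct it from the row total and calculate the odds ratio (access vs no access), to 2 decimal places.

3.71

The missing cell is in the unexposed row: 754 − 422 = 332.
So a = 2642, b = 906, c = 332, d = 422.
OR = (a·d)/(b·c) = (2642 × 422) / (906 × 332) = 1114924 / 300792 = 3.70663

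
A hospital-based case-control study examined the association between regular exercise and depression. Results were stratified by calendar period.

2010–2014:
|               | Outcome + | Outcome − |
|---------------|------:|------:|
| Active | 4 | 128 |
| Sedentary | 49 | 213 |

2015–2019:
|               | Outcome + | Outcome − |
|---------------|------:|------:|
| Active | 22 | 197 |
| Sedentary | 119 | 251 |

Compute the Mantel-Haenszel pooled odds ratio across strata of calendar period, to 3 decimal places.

OR_MH = Σ(aᵢdᵢ/nᵢ) / Σ(bᵢcᵢ/nᵢ), where nᵢ is the stratum total.
Stratum 1 (2010–2014): n = 394; a·d/n = 4·213/394 = 2.1624; b·c/n = 128·49/394 = 15.9188
Stratum 2 (2015–2019): n = 589; a·d/n = 22·251/589 = 9.3752; b·c/n = 197·119/589 = 39.8014
OR_MH = (2.1624 + 9.3752) / (15.9188 + 39.8014) = 11.5376 / 55.7201 = 0.20706

0.207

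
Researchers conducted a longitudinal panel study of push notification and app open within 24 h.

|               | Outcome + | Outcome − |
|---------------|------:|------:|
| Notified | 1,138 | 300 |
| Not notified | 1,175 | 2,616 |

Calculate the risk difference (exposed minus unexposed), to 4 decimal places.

0.4814

Cells: a = 1138, b = 300, c = 1175, d = 2616.
Risk in exposed = 1138/1438 = 0.791377; risk in unexposed = 1175/3791 = 0.309945.
Risk difference = 0.791377 − 0.309945 = 0.481432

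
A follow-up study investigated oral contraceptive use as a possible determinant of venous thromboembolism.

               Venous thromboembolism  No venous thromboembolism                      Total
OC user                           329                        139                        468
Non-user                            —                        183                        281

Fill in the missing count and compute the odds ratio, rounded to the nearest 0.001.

4.420

The missing cell is in the unexposed row: 281 − 183 = 98.
So a = 329, b = 139, c = 98, d = 183.
OR = (a·d)/(b·c) = (329 × 183) / (139 × 98) = 60207 / 13622 = 4.41984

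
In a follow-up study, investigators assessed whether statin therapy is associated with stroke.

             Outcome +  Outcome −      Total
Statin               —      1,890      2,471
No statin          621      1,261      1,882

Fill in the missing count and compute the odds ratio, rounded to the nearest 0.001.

The missing cell is in the exposed row: 2471 − 1890 = 581.
So a = 581, b = 1890, c = 621, d = 1261.
OR = (a·d)/(b·c) = (581 × 1261) / (1890 × 621) = 732641 / 1173690 = 0.62422

0.624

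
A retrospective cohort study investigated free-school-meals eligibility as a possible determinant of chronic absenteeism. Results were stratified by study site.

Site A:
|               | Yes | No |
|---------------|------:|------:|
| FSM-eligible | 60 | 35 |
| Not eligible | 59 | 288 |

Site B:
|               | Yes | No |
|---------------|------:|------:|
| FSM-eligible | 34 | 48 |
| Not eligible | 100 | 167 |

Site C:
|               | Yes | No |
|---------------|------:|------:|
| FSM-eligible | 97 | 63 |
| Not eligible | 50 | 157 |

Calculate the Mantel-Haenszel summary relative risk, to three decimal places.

2.205

RR_MH = Σ(aᵢ·n₀ᵢ/nᵢ) / Σ(cᵢ·n₁ᵢ/nᵢ), with n₁ᵢ = aᵢ+bᵢ (exposed), n₀ᵢ = cᵢ+dᵢ (unexposed), nᵢ = n₁ᵢ+n₀ᵢ.
Stratum 1 (Site A): n₁ = 95, n₀ = 347, n = 442; a·n₀/n = 60·347/442 = 47.1041; c·n₁/n = 59·95/442 = 12.6810
Stratum 2 (Site B): n₁ = 82, n₀ = 267, n = 349; a·n₀/n = 34·267/349 = 26.0115; c·n₁/n = 100·82/349 = 23.4957
Stratum 3 (Site C): n₁ = 160, n₀ = 207, n = 367; a·n₀/n = 97·207/367 = 54.7112; c·n₁/n = 50·160/367 = 21.7984
RR_MH = (47.1041 + 26.0115 + 54.7112) / (12.6810 + 23.4957 + 21.7984) = 127.8267 / 57.9751 = 2.20486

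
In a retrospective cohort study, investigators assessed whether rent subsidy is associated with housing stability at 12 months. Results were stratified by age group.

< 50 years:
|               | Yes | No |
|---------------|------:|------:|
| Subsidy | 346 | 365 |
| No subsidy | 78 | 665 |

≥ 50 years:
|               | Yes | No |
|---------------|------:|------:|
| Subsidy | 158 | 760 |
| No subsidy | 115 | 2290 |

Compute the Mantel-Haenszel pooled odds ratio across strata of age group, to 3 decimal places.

5.822

OR_MH = Σ(aᵢdᵢ/nᵢ) / Σ(bᵢcᵢ/nᵢ), where nᵢ is the stratum total.
Stratum 1 (< 50 years): n = 1454; a·d/n = 346·665/1454 = 158.2462; b·c/n = 365·78/1454 = 19.5805
Stratum 2 (≥ 50 years): n = 3323; a·d/n = 158·2290/3323 = 108.8835; b·c/n = 760·115/3323 = 26.3015
OR_MH = (158.2462 + 108.8835) / (19.5805 + 26.3015) = 267.1298 / 45.8820 = 5.82210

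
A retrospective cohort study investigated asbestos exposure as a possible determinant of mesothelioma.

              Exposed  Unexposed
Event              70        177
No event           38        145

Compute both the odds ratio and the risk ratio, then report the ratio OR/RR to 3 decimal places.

Reading the table with exposure as columns: a = 70 (Exposed, case), b = 38 (Exposed, non-case), c = 177 (Unexposed, case), d = 145.
OR = (70·145)/(38·177) = 10150/6726 = 1.50907
Risk in exposed = 70/108 = 0.64815; risk in unexposed = 177/322 = 0.54969; RR = 1.17912
OR/RR = 1.50907 / 1.17912 = 1.27983
The outcome is not rare, so the OR lies further from 1 than the RR.

1.280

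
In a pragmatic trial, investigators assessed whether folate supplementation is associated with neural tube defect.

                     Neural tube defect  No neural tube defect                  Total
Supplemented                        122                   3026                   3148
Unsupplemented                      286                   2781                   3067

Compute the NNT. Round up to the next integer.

Risk in treated group = 122/3148 = 0.03875; risk in control = 286/3067 = 0.09325.
Absolute risk reduction = 0.09325 − 0.03875 = 0.05450
NNT = 1 / ARR = 1 / 0.05450 = 18.350 → round up → 19

19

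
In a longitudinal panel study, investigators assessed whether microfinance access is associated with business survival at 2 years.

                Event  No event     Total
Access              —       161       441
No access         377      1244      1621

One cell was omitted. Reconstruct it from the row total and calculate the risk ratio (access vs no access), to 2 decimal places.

2.73

The missing cell is in the exposed row: 441 − 161 = 280.
So a = 280, b = 161, c = 377, d = 1244.
RR = [a/(a+b)] / [c/(c+d)] = (280/441) / (377/1621) = 0.63492/0.23257 = 2.72999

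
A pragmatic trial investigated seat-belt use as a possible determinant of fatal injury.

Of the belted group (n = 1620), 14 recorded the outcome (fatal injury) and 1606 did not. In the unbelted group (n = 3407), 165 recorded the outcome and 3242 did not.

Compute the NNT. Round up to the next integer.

Risk in treated group = 14/1620 = 0.00864; risk in control = 165/3407 = 0.04843.
Absolute risk reduction = 0.04843 − 0.00864 = 0.03979
NNT = 1 / ARR = 1 / 0.03979 = 25.133 → round up → 26

26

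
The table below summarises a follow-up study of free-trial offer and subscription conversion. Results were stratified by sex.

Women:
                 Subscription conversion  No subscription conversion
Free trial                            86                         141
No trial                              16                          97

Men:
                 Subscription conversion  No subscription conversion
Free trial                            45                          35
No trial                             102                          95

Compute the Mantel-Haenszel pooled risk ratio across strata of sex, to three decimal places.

1.509

RR_MH = Σ(aᵢ·n₀ᵢ/nᵢ) / Σ(cᵢ·n₁ᵢ/nᵢ), with n₁ᵢ = aᵢ+bᵢ (exposed), n₀ᵢ = cᵢ+dᵢ (unexposed), nᵢ = n₁ᵢ+n₀ᵢ.
Stratum 1 (Women): n₁ = 227, n₀ = 113, n = 340; a·n₀/n = 86·113/340 = 28.5824; c·n₁/n = 16·227/340 = 10.6824
Stratum 2 (Men): n₁ = 80, n₀ = 197, n = 277; a·n₀/n = 45·197/277 = 32.0036; c·n₁/n = 102·80/277 = 29.4585
RR_MH = (28.5824 + 32.0036) / (10.6824 + 29.4585) = 60.5860 / 40.1408 = 1.50933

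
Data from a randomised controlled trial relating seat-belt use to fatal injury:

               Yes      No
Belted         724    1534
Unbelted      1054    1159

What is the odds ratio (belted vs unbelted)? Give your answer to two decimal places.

0.52

Cells: a = 724, b = 1534, c = 1054, d = 1159.
OR = (a·d)/(b·c) = (724 × 1159) / (1534 × 1054) = 839116 / 1616836 = 0.51899
Exposure is associated with lower odds of fatal injury (OR = 0.52 < 1).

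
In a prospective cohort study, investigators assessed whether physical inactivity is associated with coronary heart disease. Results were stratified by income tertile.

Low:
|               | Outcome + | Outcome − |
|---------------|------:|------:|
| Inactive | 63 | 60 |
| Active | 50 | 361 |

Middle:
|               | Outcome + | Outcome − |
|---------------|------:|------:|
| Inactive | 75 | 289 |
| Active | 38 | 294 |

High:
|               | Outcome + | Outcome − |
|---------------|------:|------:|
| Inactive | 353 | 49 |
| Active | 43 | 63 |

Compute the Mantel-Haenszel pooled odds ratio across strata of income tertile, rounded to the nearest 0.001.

OR_MH = Σ(aᵢdᵢ/nᵢ) / Σ(bᵢcᵢ/nᵢ), where nᵢ is the stratum total.
Stratum 1 (Low): n = 534; a·d/n = 63·361/534 = 42.5899; b·c/n = 60·50/534 = 5.6180
Stratum 2 (Middle): n = 696; a·d/n = 75·294/696 = 31.6810; b·c/n = 289·38/696 = 15.7787
Stratum 3 (High): n = 508; a·d/n = 353·63/508 = 43.7776; b·c/n = 49·43/508 = 4.1476
OR_MH = (42.5899 + 31.6810 + 43.7776) / (5.6180 + 15.7787 + 4.1476) = 118.0485 / 25.5444 = 4.62131

4.621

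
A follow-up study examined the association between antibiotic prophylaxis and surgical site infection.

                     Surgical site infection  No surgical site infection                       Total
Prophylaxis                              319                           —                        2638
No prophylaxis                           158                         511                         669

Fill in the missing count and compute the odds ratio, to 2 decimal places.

The missing cell is in the exposed row: 2638 − 319 = 2319.
So a = 319, b = 2319, c = 158, d = 511.
OR = (a·d)/(b·c) = (319 × 511) / (2319 × 158) = 163009 / 366402 = 0.44489

0.44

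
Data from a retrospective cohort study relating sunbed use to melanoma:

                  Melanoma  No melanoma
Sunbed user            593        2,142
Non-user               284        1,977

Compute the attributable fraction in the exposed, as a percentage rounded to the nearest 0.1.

Cells: a = 593, b = 2142, c = 284, d = 1977.
Risk in exposed = 593/2735 = 0.21682; risk in unexposed = 284/2261 = 0.12561.
RR = 0.21682/0.12561 = 1.72615
AR% = (RR − 1)/RR × 100 = (1.72615 − 1)/1.72615 × 100 = 42.0677%

42.1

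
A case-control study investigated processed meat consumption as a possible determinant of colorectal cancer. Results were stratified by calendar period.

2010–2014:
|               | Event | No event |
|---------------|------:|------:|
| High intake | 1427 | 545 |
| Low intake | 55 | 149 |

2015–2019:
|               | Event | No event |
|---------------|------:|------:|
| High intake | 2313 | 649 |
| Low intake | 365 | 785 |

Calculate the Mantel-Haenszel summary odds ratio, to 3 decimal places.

7.555

OR_MH = Σ(aᵢdᵢ/nᵢ) / Σ(bᵢcᵢ/nᵢ), where nᵢ is the stratum total.
Stratum 1 (2010–2014): n = 2176; a·d/n = 1427·149/2176 = 97.7128; b·c/n = 545·55/2176 = 13.7753
Stratum 2 (2015–2019): n = 4112; a·d/n = 2313·785/4112 = 441.5625; b·c/n = 649·365/4112 = 57.6082
OR_MH = (97.7128 + 441.5625) / (13.7753 + 57.6082) = 539.2753 / 71.3835 = 7.55462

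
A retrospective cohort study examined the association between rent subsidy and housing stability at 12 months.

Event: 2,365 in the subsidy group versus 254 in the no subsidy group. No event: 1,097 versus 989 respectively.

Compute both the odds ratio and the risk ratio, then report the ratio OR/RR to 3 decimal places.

2.511

From the description: a = 2365, b = 1097, c = 254, d = 989.
OR = (2365·989)/(1097·254) = 2338985/278638 = 8.39435
Risk in exposed = 2365/3462 = 0.68313; risk in unexposed = 254/1243 = 0.20434; RR = 3.34304
OR/RR = 8.39435 / 3.34304 = 2.51099
The outcome is not rare, so the OR lies further from 1 than the RR.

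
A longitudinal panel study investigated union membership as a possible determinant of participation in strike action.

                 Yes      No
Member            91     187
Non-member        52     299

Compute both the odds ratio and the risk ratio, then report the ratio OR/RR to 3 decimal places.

Cells: a = 91, b = 187, c = 52, d = 299.
OR = (91·299)/(187·52) = 27209/9724 = 2.79813
Risk in exposed = 91/278 = 0.32734; risk in unexposed = 52/351 = 0.14815; RR = 2.20953
OR/RR = 2.79813 / 2.20953 = 1.26639
The outcome is not rare, so the OR lies further from 1 than the RR.

1.266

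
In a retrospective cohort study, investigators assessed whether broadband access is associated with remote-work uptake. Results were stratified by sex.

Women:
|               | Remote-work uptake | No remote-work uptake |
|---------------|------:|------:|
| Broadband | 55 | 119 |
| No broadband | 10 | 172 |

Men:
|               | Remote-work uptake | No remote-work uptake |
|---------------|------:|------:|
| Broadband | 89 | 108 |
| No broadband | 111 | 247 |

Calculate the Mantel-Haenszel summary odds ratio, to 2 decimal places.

OR_MH = Σ(aᵢdᵢ/nᵢ) / Σ(bᵢcᵢ/nᵢ), where nᵢ is the stratum total.
Stratum 1 (Women): n = 356; a·d/n = 55·172/356 = 26.5730; b·c/n = 119·10/356 = 3.3427
Stratum 2 (Men): n = 555; a·d/n = 89·247/555 = 39.6090; b·c/n = 108·111/555 = 21.6000
OR_MH = (26.5730 + 39.6090) / (3.3427 + 21.6000) = 66.1820 / 24.9427 = 2.65336

2.65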